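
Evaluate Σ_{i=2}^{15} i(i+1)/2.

679

Σ i(i+1)/2 = (Σi² + Σi) / 2 over i = 2..15.
Σi = 120 − 1 = 119 and Σi² = 1240 − 1 = 1239.
(1·1239 + 1·119) / 2 = 1358/2 = 679.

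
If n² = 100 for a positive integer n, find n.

We need n² = 100, so n = √100 = 10.
Check: 10² = 100. ✓

10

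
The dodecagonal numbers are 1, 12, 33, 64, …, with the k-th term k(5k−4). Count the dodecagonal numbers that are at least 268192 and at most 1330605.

285

The n-th dodecagonal number is n(5n−4).
Smallest index with value ≥ 268192: n = 232 (giving 268192).
Largest index with value ≤ 1330605: n = 516 (giving 1329216).
Indices 232 through 516: 285 terms.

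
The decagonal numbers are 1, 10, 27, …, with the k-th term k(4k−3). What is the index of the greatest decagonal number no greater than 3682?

Solve n(4n−3) ≤ 3682 for integer n.
n = 30 gives 3510 ≤ 3682, while n = 31 gives 3751 > 3682; so the answer is index 30.

30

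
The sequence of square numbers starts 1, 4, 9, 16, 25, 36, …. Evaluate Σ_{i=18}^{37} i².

15790

Σ_{i=18}^{37} i² = 17575 − 1785 = 15790.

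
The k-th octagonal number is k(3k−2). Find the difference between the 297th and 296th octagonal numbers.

1777

Consecutive octagonal numbers differ by 6n − 5: here 6·297 − 5 = 1777.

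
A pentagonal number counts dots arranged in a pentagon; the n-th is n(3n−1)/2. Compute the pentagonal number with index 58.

5017

The 58th pentagonal number is n(3n−1)/2 with n = 58.
58·(3·58 − 1)/2 = 58·173/2 = 5017.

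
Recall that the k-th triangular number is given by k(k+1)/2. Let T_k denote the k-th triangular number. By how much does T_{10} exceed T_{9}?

10

Consecutive triangular numbers differ by n: T_{10} − T_{9} = 10.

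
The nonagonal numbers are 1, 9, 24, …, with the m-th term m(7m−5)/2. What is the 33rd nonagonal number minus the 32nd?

225

Consecutive nonagonal numbers differ by 7n − 6: here 7·33 − 6 = 225.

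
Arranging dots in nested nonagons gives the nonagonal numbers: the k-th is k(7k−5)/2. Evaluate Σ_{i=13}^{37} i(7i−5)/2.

Σ i(7i−5)/2 = (7Σi² − 5Σi) / 2 over i = 13..37.
Σi = 703 − 78 = 625 and Σi² = 17575 − 650 = 16925.
(7·16925 − 5·625) / 2 = 115350/2 = 57675.

57675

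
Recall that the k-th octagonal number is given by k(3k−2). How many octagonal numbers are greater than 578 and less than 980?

The n-th octagonal number is n(3n−2).
Smallest index with value > 578: n = 15 (giving 645).
Largest index with value < 980: n = 18 (giving 936).
Indices 15 through 18: 4 terms.

4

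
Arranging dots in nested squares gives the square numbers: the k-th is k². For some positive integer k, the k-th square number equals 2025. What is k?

We need n² = 2025, so n = √2025 = 45.

45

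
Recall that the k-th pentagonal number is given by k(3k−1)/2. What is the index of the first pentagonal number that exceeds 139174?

305

Solve n(3n−1)/2 > 139174 for integer n.
The largest n with value ≤ 139174 is 304 (since 138472 ≤ 139174 < 139385), so the first above is n = 305, value 139385.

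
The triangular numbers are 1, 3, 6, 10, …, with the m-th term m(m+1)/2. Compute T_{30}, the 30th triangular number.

The 30th triangular number is n(n+1)/2 with n = 30.
30·31/2 = 930/2 = 465.

465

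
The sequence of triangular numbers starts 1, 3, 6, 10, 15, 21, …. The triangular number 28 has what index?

Set n(n+1)/2 = 28, giving n² + n − 56 = 0.
So n = (-1 + 15) / 2 = 14/2 = 7.

7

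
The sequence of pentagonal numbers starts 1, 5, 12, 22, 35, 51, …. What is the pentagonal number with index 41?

The 41st pentagonal number is n(3n−1)/2 with n = 41.
41·(3·41 − 1)/2 = 41·122/2 = 41·61 = 2501.

2501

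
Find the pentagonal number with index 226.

76501

226·(3·226 − 1)/2 = 226·677/2 = 76501.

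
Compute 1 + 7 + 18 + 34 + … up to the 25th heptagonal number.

13325

Σ i(5i−3)/2 = (5Σi² − 3Σi) / 2 over i = 1..25.
Σi = 325 and Σi² = 5525.
(5·5525 − 3·325) / 2 = 26650/2 = 13325.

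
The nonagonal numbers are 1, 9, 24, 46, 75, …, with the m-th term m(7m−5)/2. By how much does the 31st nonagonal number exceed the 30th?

Consecutive nonagonal numbers differ by 7n − 6: here 7·31 − 6 = 211.

211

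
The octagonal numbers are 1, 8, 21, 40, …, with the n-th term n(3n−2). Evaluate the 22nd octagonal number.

1408

The 22nd octagonal number is n(3n−2) with n = 22.
22·(3·22 − 2) = 22·64 = 1408.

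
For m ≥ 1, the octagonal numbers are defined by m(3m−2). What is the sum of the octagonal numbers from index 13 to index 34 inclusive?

Σ i(3i−2) = 3Σi² − 2Σi over i = 13..34.
Σi = 595 − 78 = 517 and Σi² = 13685 − 650 = 13035.
3·13035 − 2·517 = 38071.

38071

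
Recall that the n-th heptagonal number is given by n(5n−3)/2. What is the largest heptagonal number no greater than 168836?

168610

Solve n(5n−3)/2 ≤ 168836 for integer n.
n = 260 gives 168610 ≤ 168836, while n = 261 gives 169911 > 168836; so the answer is 168610.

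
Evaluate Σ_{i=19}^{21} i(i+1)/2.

Σ i(i+1)/2 = (Σi² + Σi) / 2 over i = 19..21.
Σi = 231 − 171 = 60 and Σi² = 3311 − 2109 = 1202.
(1·1202 + 1·60) / 2 = 1262/2 = 631.

631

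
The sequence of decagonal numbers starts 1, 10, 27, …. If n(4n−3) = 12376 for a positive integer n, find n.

Set n(4n−3) = 12376, giving 4n² − 3n − 12376 = 0.
The discriminant is 9 + 16·12376 = 198025, and √198025 = 445.
So n = (3 + 445) / 8 = 448/8 = 56.
Check: 56·(4·56 − 3) = 12376. ✓

56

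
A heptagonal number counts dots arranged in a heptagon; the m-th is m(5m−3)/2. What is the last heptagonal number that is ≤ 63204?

62964

Solve n(5n−3)/2 ≤ 63204 for integer n.
n = 159 gives 62964 ≤ 63204, while n = 160 gives 63760 > 63204; so the answer is 62964.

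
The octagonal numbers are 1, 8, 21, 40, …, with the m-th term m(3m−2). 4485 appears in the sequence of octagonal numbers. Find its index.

Set n(3n−2) = 4485, giving 3n² − 2n − 4485 = 0.
The discriminant is 4 + 12·4485 = 53824, and √53824 = 232.
So n = (2 + 232) / 6 = 234/6 = 39.
Check: 39·(3·39 − 2) = 4485. ✓

39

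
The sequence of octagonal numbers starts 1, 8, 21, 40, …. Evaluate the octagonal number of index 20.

The 20th octagonal number is n(3n−2) with n = 20.
20·(3·20 − 2) = 20·58 = 1160.

1160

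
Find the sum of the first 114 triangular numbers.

253460

Σ i(i+1)/2 = (Σi² + Σi) / 2 over i = 1..114.
Σi = 6555 and Σi² = 500365.
(1·500365 + 1·6555) / 2 = 506920/2 = 253460.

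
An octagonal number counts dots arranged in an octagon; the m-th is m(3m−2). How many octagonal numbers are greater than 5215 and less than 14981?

28

The n-th octagonal number is n(3n−2).
Smallest index with value > 5215: n = 43 (giving 5461).
Largest index with value < 14981: n = 70 (giving 14560).
Indices 43 through 70: 28 terms.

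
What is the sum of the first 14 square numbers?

1015

Σ_{i=1}^{14} i² = 14·15·29/6 = 1015.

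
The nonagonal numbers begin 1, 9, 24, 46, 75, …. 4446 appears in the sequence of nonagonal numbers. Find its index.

36

Set n(7n−5)/2 = 4446, giving 7n² − 5n − 8892 = 0.
The discriminant is 25 + 56·4446 = 249001, and √249001 = 499.
So n = (5 + 499) / 14 = 504/14 = 36.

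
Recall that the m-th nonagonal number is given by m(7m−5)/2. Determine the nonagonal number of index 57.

The 57th nonagonal number is n(7n−5)/2 with n = 57.
57·(7·57 − 5)/2 = 57·394/2 = 57·197 = 11229.

11229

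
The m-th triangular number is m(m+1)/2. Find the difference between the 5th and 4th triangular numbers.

Consecutive triangular numbers differ by n: T_{5} − T_{4} = 5.

5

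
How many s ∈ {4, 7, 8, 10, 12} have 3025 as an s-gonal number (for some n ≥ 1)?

2

s = 4: P(4, 55) = 3025. ✓
s = 7: P(7, 35) = 3010 and P(7, 36) = 3186; 3025 is not s-gonal.
s = 8: P(8, 32) = 3008 and P(8, 33) = 3201; 3025 is not s-gonal.
s = 10: P(10, 27) = 2835 and P(10, 28) = 3052; 3025 is not s-gonal.
s = 12: P(12, 25) = 3025. ✓
Hits: s ∈ {4, 12} → 2.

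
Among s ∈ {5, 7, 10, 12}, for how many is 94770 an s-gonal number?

1

s = 5: P(5, 251) = 94376 and P(5, 252) = 95130; 94770 is not s-gonal.
s = 7: P(7, 195) = 94770. ✓
s = 10: P(10, 154) = 94402 and P(10, 155) = 95635; 94770 is not s-gonal.
s = 12: P(12, 138) = 94668 and P(12, 139) = 96049; 94770 is not s-gonal.
Hits: s ∈ {7} → 1.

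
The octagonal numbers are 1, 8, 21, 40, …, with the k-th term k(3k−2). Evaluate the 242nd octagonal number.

175208

The 242nd octagonal number is n(3n−2) with n = 242.
242·(3·242 − 2) = 242·724 = 175208.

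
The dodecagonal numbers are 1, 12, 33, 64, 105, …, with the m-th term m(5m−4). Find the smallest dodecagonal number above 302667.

Solve n(5n−4) > 302667 for integer n.
The largest n with value ≤ 302667 is 246 (since 301596 ≤ 302667 < 304057), so the first above is n = 247, value 304057.

304057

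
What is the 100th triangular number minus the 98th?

199

100·101/2 = 5050 and 98·99/2 = 4851.
Difference: 5050 − 4851 = 199.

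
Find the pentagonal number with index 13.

247

The 13th pentagonal number is n(3n−1)/2 with n = 13.
13·(3·13 − 1)/2 = 13·38/2 = 13·19 = 247.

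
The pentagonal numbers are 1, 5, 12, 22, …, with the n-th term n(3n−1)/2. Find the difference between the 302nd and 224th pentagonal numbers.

302·(3·302 − 1)/2 = 136655 and 224·(3·224 − 1)/2 = 75152.
Difference: 136655 − 75152 = 61503.

61503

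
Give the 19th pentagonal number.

532

19·(3·19 − 1)/2 = 19·56/2 = 19·28 = 532.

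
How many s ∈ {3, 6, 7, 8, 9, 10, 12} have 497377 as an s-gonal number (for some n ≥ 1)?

1

s = 3: P(3, 996) = 496506 and P(3, 997) = 497503; 497377 is not s-gonal.
s = 6: P(6, 498) = 495510 and P(6, 499) = 497503; 497377 is not s-gonal.
s = 7: P(7, 446) = 496621 and P(7, 447) = 498852; 497377 is not s-gonal.
s = 8: P(8, 407) = 496133 and P(8, 408) = 498576; 497377 is not s-gonal.
s = 9: P(9, 377) = 496509 and P(9, 378) = 499149; 497377 is not s-gonal.
s = 10: P(10, 353) = 497377. ✓
s = 12: P(12, 315) = 494865 and P(12, 316) = 498016; 497377 is not s-gonal.
Hits: s ∈ {10} → 1.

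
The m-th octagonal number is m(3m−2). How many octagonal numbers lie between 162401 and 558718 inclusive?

199

The n-th octagonal number is n(3n−2).
Smallest index with value ≥ 162401: n = 233 (giving 162401).
Largest index with value ≤ 558718: n = 431 (giving 556421).
Indices 233 through 431: 199 terms.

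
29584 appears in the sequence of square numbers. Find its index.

We need n² = 29584, so n = √29584 = 172.

172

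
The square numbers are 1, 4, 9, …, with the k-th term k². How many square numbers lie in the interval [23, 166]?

The n-th square number is n².
Smallest index with value ≥ 23: n = 5 (giving 25).
Largest index with value ≤ 166: n = 12 (giving 144).
Indices 5 through 12: 8 terms.

8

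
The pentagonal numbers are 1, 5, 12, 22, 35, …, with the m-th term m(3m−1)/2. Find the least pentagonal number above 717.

782

Solve n(3n−1)/2 > 717 for integer n.
The largest n with value ≤ 717 is 22 (since 715 ≤ 717 < 782), so the first above is n = 23, value 782.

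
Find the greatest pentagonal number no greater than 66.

51

Solve n(3n−1)/2 ≤ 66 for integer n.
n = 6 gives 51 ≤ 66, while n = 7 gives 70 > 66; so the answer is 51.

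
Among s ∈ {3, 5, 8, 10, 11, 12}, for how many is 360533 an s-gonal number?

s = 3: P(3, 848) = 359976 and P(3, 849) = 360825; 360533 is not s-gonal.
s = 5: P(5, 490) = 359905 and P(5, 491) = 361376; 360533 is not s-gonal.
s = 8: P(8, 347) = 360533. ✓
s = 10: P(10, 300) = 359100 and P(10, 301) = 361501; 360533 is not s-gonal.
s = 11: P(11, 283) = 359410 and P(11, 284) = 361958; 360533 is not s-gonal.
s = 12: P(12, 268) = 358048 and P(12, 269) = 360729; 360533 is not s-gonal.
Hits: s ∈ {8} → 1.

1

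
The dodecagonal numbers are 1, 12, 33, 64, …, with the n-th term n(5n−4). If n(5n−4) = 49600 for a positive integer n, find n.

Set n(5n−4) = 49600, giving 5n² − 4n − 49600 = 0.
So n = (4 + 996) / 10 = 1000/10 = 100.
Check: 100·(5·100 − 4) = 49600. ✓

100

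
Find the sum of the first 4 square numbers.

30

Σ_{i=1}^{4} i² = 4·5·9/6 = 30.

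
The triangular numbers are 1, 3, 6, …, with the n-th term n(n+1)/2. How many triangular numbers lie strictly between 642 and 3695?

50

The n-th triangular number is n(n+1)/2.
Smallest index with value > 642: n = 36 (giving 666).
Largest index with value < 3695: n = 85 (giving 3655).
Indices 36 through 85: 50 terms.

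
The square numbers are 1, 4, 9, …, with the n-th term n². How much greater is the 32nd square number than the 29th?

32² = 1024 and 29² = 841.
Difference: 1024 − 841 = 183.

183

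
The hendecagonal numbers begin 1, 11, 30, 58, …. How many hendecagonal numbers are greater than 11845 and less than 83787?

85

The n-th hendecagonal number is n(9n−7)/2.
Smallest index with value > 11845: n = 52 (giving 11986).
Largest index with value < 83787: n = 136 (giving 82756).
Indices 52 through 136: 85 terms.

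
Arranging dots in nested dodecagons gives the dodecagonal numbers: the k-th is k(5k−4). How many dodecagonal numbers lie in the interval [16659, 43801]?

The n-th dodecagonal number is n(5n−4).
Smallest index with value ≥ 16659: n = 59 (giving 17169).
Largest index with value ≤ 43801: n = 93 (giving 42873).
Indices 59 through 93: 35 terms.

35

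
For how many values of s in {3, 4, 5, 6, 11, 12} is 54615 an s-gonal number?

1

s = 3: P(3, 330) = 54615. ✓
s = 4: P(4, 233) = 54289 and P(4, 234) = 54756; 54615 is not s-gonal.
s = 5: P(5, 190) = 54055 and P(5, 191) = 54626; 54615 is not s-gonal.
s = 6: P(6, 165) = 54285 and P(6, 166) = 54946; 54615 is not s-gonal.
s = 11: P(11, 110) = 54065 and P(11, 111) = 55056; 54615 is not s-gonal.
s = 12: P(12, 104) = 53664 and P(12, 105) = 54705; 54615 is not s-gonal.
Hits: s ∈ {3} → 1.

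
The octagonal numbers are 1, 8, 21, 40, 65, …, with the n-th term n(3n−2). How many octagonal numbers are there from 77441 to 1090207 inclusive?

443

The n-th octagonal number is n(3n−2).
Smallest index with value ≥ 77441: n = 161 (giving 77441).
Largest index with value ≤ 1090207: n = 603 (giving 1089621).
Indices 161 through 603: 443 terms.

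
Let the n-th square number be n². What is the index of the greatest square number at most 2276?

47

Solve n² ≤ 2276 for integer n.
n = 47 gives 2209 ≤ 2276, while n = 48 gives 2304 > 2276; so the answer is index 47.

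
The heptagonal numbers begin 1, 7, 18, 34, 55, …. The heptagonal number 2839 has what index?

34

Set n(5n−3)/2 = 2839, giving 5n² − 3n − 5678 = 0.
The discriminant is 9 + 40·2839 = 113569, and √113569 = 337.
So n = (3 + 337) / 10 = 340/10 = 34.
Check: 34·(5·34 − 3)/2 = 2839. ✓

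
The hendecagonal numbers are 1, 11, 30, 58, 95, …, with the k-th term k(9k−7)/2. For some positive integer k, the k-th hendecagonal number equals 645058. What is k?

379

Set n(9n−7)/2 = 645058, giving 9n² − 7n − 1290116 = 0.
The discriminant is 49 + 72·645058 = 46444225, and √46444225 = 6815.
So n = (7 + 6815) / 18 = 6822/18 = 379.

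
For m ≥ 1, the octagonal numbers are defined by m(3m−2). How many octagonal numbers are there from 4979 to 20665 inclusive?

42

The n-th octagonal number is n(3n−2).
Smallest index with value ≥ 4979: n = 42 (giving 5208).
Largest index with value ≤ 20665: n = 83 (giving 20501).
Indices 42 through 83: 42 terms.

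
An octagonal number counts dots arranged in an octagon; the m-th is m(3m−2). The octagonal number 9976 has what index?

58

Set n(3n−2) = 9976, giving 3n² − 2n − 9976 = 0.
The discriminant is 4 + 12·9976 = 119716, and √119716 = 346.
So n = (2 + 346) / 6 = 348/6 = 58.
Check: 58·(3·58 − 2) = 9976. ✓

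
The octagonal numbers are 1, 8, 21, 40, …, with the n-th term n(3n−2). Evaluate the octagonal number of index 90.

90·(3·90 − 2) = 90·268 = 24120.

24120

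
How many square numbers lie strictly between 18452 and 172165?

279

The n-th square number is n².
Smallest index with value > 18452: n = 136 (giving 18496).
Largest index with value < 172165: n = 414 (giving 171396).
Indices 136 through 414: 279 terms.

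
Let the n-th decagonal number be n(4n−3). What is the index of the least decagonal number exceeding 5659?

Solve n(4n−3) > 5659 for integer n.
The largest n with value ≤ 5659 is 37 (since 5365 ≤ 5659 < 5662), so the first above is n = 38, value 5662.

38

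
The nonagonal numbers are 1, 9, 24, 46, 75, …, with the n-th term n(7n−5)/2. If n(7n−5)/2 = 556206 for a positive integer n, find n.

Set n(7n−5)/2 = 556206, giving 7n² − 5n − 1112412 = 0.
The discriminant is 25 + 56·556206 = 31147561, and √31147561 = 5581.
So n = (5 + 5581) / 14 = 5586/14 = 399.
Check: 399·(7·399 − 5)/2 = 556206. ✓

399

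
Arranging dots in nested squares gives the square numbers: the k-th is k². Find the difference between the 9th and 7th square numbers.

9² = 81 and 7² = 49.
Difference: 81 − 49 = 32.

32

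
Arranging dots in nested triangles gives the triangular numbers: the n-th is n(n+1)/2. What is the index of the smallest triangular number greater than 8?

Solve n(n+1)/2 > 8 for integer n.
The largest n with value ≤ 8 is 3 (since 6 ≤ 8 < 10), so the first above is n = 4, value 10.

4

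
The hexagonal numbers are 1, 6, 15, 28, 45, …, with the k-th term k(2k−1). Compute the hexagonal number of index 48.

The 48th hexagonal number is n(2n−1) with n = 48.
48·(2·48 − 1) = 48·95 = 4560.

4560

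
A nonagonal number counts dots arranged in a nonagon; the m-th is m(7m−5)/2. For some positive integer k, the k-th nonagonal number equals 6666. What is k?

44

Set n(7n−5)/2 = 6666, giving 7n² − 5n − 13332 = 0.
The discriminant is 25 + 56·6666 = 373321, and √373321 = 611.
So n = (5 + 611) / 14 = 616/14 = 44.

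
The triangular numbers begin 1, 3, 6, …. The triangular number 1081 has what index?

46

Set n(n+1)/2 = 1081, giving n² + n − 2162 = 0.
So n = (-1 + 93) / 2 = 92/2 = 46.
Check: 46·47/2 = 1081. ✓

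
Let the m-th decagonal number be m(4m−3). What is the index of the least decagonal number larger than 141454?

Solve n(4n−3) > 141454 for integer n.
The largest n with value ≤ 141454 is 188 (since 140812 ≤ 141454 < 142317), so the first above is n = 189, value 142317.

189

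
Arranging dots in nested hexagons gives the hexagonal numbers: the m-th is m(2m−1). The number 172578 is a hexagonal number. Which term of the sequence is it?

Set n(2n−1) = 172578, giving 2n² − n − 172578 = 0.
So n = (1 + 1175) / 4 = 1176/4 = 294.

294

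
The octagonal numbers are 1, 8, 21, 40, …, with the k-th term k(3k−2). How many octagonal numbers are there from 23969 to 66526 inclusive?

60

The n-th octagonal number is n(3n−2).
Smallest index with value ≥ 23969: n = 90 (giving 24120).
Largest index with value ≤ 66526: n = 149 (giving 66305).
Indices 90 through 149: 60 terms.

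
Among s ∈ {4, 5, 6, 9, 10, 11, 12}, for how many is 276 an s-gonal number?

1

s = 4: P(4, 16) = 256 and P(4, 17) = 289; 276 is not s-gonal.
s = 5: P(5, 13) = 247 and P(5, 14) = 287; 276 is not s-gonal.
s = 6: P(6, 12) = 276. ✓
s = 9: P(9, 9) = 261 and P(9, 10) = 325; 276 is not s-gonal.
s = 10: P(10, 8) = 232 and P(10, 9) = 297; 276 is not s-gonal.
s = 11: P(11, 8) = 260 and P(11, 9) = 333; 276 is not s-gonal.
s = 12: P(12, 7) = 217 and P(12, 8) = 288; 276 is not s-gonal.
Hits: s ∈ {6} → 1.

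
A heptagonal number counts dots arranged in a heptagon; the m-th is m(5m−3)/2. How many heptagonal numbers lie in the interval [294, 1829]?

The n-th heptagonal number is n(5n−3)/2.
Smallest index with value ≥ 294: n = 12 (giving 342).
Largest index with value ≤ 1829: n = 27 (giving 1782).
Indices 12 through 27: 16 terms.

16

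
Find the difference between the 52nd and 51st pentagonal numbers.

154

Consecutive pentagonal numbers differ by 3n − 2: here 3·52 − 2 = 154.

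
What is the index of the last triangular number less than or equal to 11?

4

Solve n(n+1)/2 ≤ 11 for integer n.
n = 4 gives 10 ≤ 11, while n = 5 gives 15 > 11; so the answer is index 4.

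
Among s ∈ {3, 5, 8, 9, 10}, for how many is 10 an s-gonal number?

s = 3: P(3, 4) = 10. ✓
s = 5: P(5, 2) = 5 and P(5, 3) = 12; 10 is not s-gonal.
s = 8: P(8, 2) = 8 and P(8, 3) = 21; 10 is not s-gonal.
s = 9: P(9, 2) = 9 and P(9, 3) = 24; 10 is not s-gonal.
s = 10: P(10, 2) = 10. ✓
Hits: s ∈ {3, 10} → 2.

2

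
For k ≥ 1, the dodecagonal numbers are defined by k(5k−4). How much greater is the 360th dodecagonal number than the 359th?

Consecutive dodecagonal numbers differ by 10n − 9: here 10·360 − 9 = 3591.

3591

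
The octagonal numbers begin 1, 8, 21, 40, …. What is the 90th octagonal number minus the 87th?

90·(3·90 − 2) = 24120 and 87·(3·87 − 2) = 22533.
Difference: 24120 − 22533 = 1587.

1587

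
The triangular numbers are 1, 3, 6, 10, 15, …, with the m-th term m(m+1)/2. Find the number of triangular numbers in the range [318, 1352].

The n-th triangular number is n(n+1)/2.
Smallest index with value ≥ 318: n = 25 (giving 325).
Largest index with value ≤ 1352: n = 51 (giving 1326).
Indices 25 through 51: 27 terms.

27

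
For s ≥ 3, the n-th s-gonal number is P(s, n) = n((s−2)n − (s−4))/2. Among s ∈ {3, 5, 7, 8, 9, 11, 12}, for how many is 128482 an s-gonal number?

s = 3: P(3, 506) = 128271 and P(3, 507) = 128778; 128482 is not s-gonal.
s = 5: P(5, 292) = 127750 and P(5, 293) = 128627; 128482 is not s-gonal.
s = 7: P(7, 227) = 128482. ✓
s = 8: P(8, 207) = 128133 and P(8, 208) = 129376; 128482 is not s-gonal.
s = 9: P(9, 191) = 127206 and P(9, 192) = 128544; 128482 is not s-gonal.
s = 11: P(11, 169) = 127933 and P(11, 170) = 129455; 128482 is not s-gonal.
s = 12: P(12, 160) = 127360 and P(12, 161) = 128961; 128482 is not s-gonal.
Hits: s ∈ {7} → 1.

1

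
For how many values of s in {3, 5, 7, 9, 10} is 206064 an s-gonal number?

s = 3: P(3, 641) = 205761 and P(3, 642) = 206403; 206064 is not s-gonal.
s = 5: P(5, 370) = 205165 and P(5, 371) = 206276; 206064 is not s-gonal.
s = 7: P(7, 287) = 205492 and P(7, 288) = 206928; 206064 is not s-gonal.
s = 9: P(9, 243) = 206064. ✓
s = 10: P(10, 227) = 205435 and P(10, 228) = 207252; 206064 is not s-gonal.
Hits: s ∈ {9} → 1.

1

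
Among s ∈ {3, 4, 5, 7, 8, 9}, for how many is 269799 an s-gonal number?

1

s = 3: P(3, 734) = 269745 and P(3, 735) = 270480; 269799 is not s-gonal.
s = 4: P(4, 519) = 269361 and P(4, 520) = 270400; 269799 is not s-gonal.
s = 5: P(5, 424) = 269452 and P(5, 425) = 270725; 269799 is not s-gonal.
s = 7: P(7, 328) = 268468 and P(7, 329) = 270109; 269799 is not s-gonal.
s = 8: P(8, 300) = 269400 and P(8, 301) = 271201; 269799 is not s-gonal.
s = 9: P(9, 278) = 269799. ✓
Hits: s ∈ {9} → 1.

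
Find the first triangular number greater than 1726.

1770

Solve n(n+1)/2 > 1726 for integer n.
The largest n with value ≤ 1726 is 58 (since 1711 ≤ 1726 < 1770), so the first above is n = 59, value 1770.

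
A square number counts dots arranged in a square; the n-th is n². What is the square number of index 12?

144

The 12th square number is n² with n = 12.
12² = 144.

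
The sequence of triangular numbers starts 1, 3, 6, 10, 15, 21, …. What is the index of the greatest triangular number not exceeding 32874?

Solve n(n+1)/2 ≤ 32874 for integer n.
n = 255 gives 32640 ≤ 32874, while n = 256 gives 32896 > 32874; so the answer is index 255.

255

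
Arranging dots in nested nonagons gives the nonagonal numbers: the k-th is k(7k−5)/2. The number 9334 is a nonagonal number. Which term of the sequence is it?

Set n(7n−5)/2 = 9334, giving 7n² − 5n − 18668 = 0.
The discriminant is 25 + 56·9334 = 522729, and √522729 = 723.
So n = (5 + 723) / 14 = 728/14 = 52.

52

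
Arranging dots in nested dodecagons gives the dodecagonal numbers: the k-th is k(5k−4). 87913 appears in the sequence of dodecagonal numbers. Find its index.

Set n(5n−4) = 87913, giving 5n² − 4n − 87913 = 0.
The discriminant is 16 + 20·87913 = 1758276, and √1758276 = 1326.
So n = (4 + 1326) / 10 = 1330/10 = 133.

133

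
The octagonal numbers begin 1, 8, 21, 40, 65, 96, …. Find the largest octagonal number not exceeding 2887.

2821

Solve n(3n−2) ≤ 2887 for integer n.
n = 31 gives 2821 ≤ 2887, while n = 32 gives 3008 > 2887; so the answer is 2821.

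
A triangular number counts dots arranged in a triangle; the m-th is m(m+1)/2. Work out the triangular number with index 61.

61·62/2 = 3782/2 = 1891.

1891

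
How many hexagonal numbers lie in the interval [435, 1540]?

The n-th hexagonal number is n(2n−1).
Smallest index with value ≥ 435: n = 15 (giving 435).
Largest index with value ≤ 1540: n = 28 (giving 1540).
Indices 15 through 28: 14 terms.

14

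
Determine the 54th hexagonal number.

5778

The 54th hexagonal number is n(2n−1) with n = 54.
54·(2·54 − 1) = 54·107 = 5778.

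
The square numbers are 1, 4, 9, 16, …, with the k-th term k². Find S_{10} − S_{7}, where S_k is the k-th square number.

10² = 100 and 7² = 49.
Difference: 100 − 49 = 51.

51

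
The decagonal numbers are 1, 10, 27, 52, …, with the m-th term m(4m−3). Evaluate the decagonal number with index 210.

The 210th decagonal number is n(4n−3) with n = 210.
210·(4·210 − 3) = 210·837 = 175770.

175770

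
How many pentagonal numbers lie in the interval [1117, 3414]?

20

The n-th pentagonal number is n(3n−1)/2.
Smallest index with value ≥ 1117: n = 28 (giving 1162).
Largest index with value ≤ 3414: n = 47 (giving 3290).
Indices 28 through 47: 20 terms.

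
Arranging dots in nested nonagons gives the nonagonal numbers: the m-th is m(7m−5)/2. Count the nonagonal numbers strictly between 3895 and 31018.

61

The n-th nonagonal number is n(7n−5)/2.
Smallest index with value > 3895: n = 34 (giving 3961).
Largest index with value < 31018: n = 94 (giving 30691).
Indices 34 through 94: 61 terms.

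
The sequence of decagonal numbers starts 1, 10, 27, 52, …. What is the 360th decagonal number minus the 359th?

Consecutive decagonal numbers differ by 8n − 7: here 8·360 − 7 = 2873.

2873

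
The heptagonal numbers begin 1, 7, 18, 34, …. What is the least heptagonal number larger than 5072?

5221

Solve n(5n−3)/2 > 5072 for integer n.
The largest n with value ≤ 5072 is 45 (since 4995 ≤ 5072 < 5221), so the first above is n = 46, value 5221.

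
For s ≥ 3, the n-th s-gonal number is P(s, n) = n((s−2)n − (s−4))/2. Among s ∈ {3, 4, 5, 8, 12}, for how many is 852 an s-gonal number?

s = 3: P(3, 40) = 820 and P(3, 41) = 861; 852 is not s-gonal.
s = 4: P(4, 29) = 841 and P(4, 30) = 900; 852 is not s-gonal.
s = 5: P(5, 24) = 852. ✓
s = 8: P(8, 17) = 833 and P(8, 18) = 936; 852 is not s-gonal.
s = 12: P(12, 13) = 793 and P(12, 14) = 924; 852 is not s-gonal.
Hits: s ∈ {5} → 1.

1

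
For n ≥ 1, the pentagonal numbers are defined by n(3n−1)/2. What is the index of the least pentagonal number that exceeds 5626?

Solve n(3n−1)/2 > 5626 for integer n.
The largest n with value ≤ 5626 is 61 (since 5551 ≤ 5626 < 5735), so the first above is n = 62, value 5735.

62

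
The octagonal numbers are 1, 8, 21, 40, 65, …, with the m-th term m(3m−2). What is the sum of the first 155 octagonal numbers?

Σ i(3i−2) = 3Σi² − 2Σi over i = 1..155.
Σi = 12090 and Σi² = 1253330.
3·1253330 − 2·12090 = 3735810.

3735810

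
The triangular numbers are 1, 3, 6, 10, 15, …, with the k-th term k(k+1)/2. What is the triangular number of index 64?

2080

The 64th triangular number is n(n+1)/2 with n = 64.
64·65/2 = 4160/2 = 2080.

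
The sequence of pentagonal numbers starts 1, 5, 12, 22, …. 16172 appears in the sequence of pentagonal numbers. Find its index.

Set n(3n−1)/2 = 16172, giving 3n² − n − 32344 = 0.
The discriminant is 1 + 24·16172 = 388129, and √388129 = 623.
So n = (1 + 623) / 6 = 624/6 = 104.
Check: 104·(3·104 − 1)/2 = 16172. ✓

104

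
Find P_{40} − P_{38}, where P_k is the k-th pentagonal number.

40·(3·40 − 1)/2 = 2380 and 38·(3·38 − 1)/2 = 2147.
Difference: 2380 − 2147 = 233.

233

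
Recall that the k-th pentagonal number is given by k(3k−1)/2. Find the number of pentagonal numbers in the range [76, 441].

10

The n-th pentagonal number is n(3n−1)/2.
Smallest index with value ≥ 76: n = 8 (giving 92).
Largest index with value ≤ 441: n = 17 (giving 425).
Indices 8 through 17: 10 terms.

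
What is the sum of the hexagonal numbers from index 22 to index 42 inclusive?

Σ i(2i−1) = 2Σi² − Σi over i = 22..42.
Σi = 903 − 231 = 672 and Σi² = 25585 − 3311 = 22274.
2·22274 − 1·672 = 43876.

43876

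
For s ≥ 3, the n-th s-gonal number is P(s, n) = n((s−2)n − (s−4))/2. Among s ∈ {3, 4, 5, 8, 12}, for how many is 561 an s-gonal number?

2

s = 3: P(3, 33) = 561. ✓
s = 4: P(4, 23) = 529 and P(4, 24) = 576; 561 is not s-gonal.
s = 5: P(5, 19) = 532 and P(5, 20) = 590; 561 is not s-gonal.
s = 8: P(8, 14) = 560 and P(8, 15) = 645; 561 is not s-gonal.
s = 12: P(12, 11) = 561. ✓
Hits: s ∈ {3, 12} → 2.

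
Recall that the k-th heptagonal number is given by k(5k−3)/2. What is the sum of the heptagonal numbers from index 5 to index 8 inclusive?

Σ i(5i−3)/2 = (5Σi² − 3Σi) / 2 over i = 5..8.
Σi = 36 − 10 = 26 and Σi² = 204 − 30 = 174.
(5·174 − 3·26) / 2 = 792/2 = 396.

396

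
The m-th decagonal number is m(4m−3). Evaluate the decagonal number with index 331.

437251

The 331st decagonal number is n(4n−3) with n = 331.
331·(4·331 − 3) = 331·1321 = 437251.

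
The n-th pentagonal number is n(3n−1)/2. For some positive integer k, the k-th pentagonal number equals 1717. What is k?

Set n(3n−1)/2 = 1717, giving 3n² − n − 3434 = 0.
So n = (1 + 203) / 6 = 204/6 = 34.
Check: 34·(3·34 − 1)/2 = 1717. ✓

34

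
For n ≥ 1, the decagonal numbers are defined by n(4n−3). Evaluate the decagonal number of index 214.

The 214th decagonal number is n(4n−3) with n = 214.
214·(4·214 − 3) = 214·853 = 182542.

182542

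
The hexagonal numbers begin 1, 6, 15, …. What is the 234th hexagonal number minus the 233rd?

933

Consecutive hexagonal numbers differ by 4n − 3: here 4·234 − 3 = 933.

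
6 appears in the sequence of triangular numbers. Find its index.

Set n(n+1)/2 = 6, giving n² + n − 12 = 0.
The discriminant is 1 + 8·6 = 49, and √49 = 7.
So n = (-1 + 7) / 2 = 6/2 = 3.

3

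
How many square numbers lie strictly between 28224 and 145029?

212

The n-th square number is n².
Smallest index with value > 28224: n = 169 (giving 28561).
Largest index with value < 145029: n = 380 (giving 144400).
Indices 169 through 380: 212 terms.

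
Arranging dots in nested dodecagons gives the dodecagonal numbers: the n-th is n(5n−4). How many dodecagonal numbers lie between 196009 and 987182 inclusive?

246

The n-th dodecagonal number is n(5n−4).
Smallest index with value ≥ 196009: n = 199 (giving 197209).
Largest index with value ≤ 987182: n = 444 (giving 983904).
Indices 199 through 444: 246 terms.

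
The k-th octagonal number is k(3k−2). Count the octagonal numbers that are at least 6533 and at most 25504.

The n-th octagonal number is n(3n−2).
Smallest index with value ≥ 6533: n = 47 (giving 6533).
Largest index with value ≤ 25504: n = 92 (giving 25208).
Indices 47 through 92: 46 terms.

46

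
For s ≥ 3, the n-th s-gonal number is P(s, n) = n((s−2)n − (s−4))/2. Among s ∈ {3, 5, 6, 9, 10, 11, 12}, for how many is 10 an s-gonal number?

2

s = 3: P(3, 4) = 10. ✓
s = 5: P(5, 2) = 5 and P(5, 3) = 12; 10 is not s-gonal.
s = 6: P(6, 2) = 6 and P(6, 3) = 15; 10 is not s-gonal.
s = 9: P(9, 2) = 9 and P(9, 3) = 24; 10 is not s-gonal.
s = 10: P(10, 2) = 10. ✓
s = 11: P(11, 1) = 1 and P(11, 2) = 11; 10 is not s-gonal.
s = 12: P(12, 1) = 1 and P(12, 2) = 12; 10 is not s-gonal.
Hits: s ∈ {3, 10} → 2.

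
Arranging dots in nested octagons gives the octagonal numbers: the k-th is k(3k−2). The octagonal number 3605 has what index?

Set n(3n−2) = 3605, giving 3n² − 2n − 3605 = 0.
The discriminant is 4 + 12·3605 = 43264, and √43264 = 208.
So n = (2 + 208) / 6 = 210/6 = 35.

35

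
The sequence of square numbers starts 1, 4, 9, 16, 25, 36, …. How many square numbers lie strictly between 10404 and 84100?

The n-th square number is n².
Smallest index with value > 10404: n = 103 (giving 10609).
Largest index with value < 84100: n = 289 (giving 83521).
Indices 103 through 289: 187 terms.

187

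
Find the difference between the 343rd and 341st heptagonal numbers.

3417

343·(5·343 − 3)/2 = 293608 and 341·(5·341 − 3)/2 = 290191.
Difference: 293608 − 290191 = 3417.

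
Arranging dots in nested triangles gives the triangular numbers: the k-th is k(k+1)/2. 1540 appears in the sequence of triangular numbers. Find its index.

55

Set n(n+1)/2 = 1540, giving n² + n − 3080 = 0.
So n = (-1 + 111) / 2 = 110/2 = 55.
Check: 55·56/2 = 1540. ✓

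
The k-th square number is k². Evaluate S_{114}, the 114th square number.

114² = 12996.

12996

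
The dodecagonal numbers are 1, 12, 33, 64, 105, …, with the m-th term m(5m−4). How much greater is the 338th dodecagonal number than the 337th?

Consecutive dodecagonal numbers differ by 10n − 9: here 10·338 − 9 = 3371.

3371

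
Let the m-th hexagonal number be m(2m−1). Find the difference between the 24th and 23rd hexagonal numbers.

93

Consecutive hexagonal numbers differ by 4n − 3: here 4·24 − 3 = 93.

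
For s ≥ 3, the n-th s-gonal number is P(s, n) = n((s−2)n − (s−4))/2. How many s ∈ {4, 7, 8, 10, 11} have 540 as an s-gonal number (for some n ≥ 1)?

2

s = 4: P(4, 23) = 529 and P(4, 24) = 576; 540 is not s-gonal.
s = 7: P(7, 15) = 540. ✓
s = 8: P(8, 13) = 481 and P(8, 14) = 560; 540 is not s-gonal.
s = 10: P(10, 12) = 540. ✓
s = 11: P(11, 11) = 506 and P(11, 12) = 606; 540 is not s-gonal.
Hits: s ∈ {7, 10} → 2.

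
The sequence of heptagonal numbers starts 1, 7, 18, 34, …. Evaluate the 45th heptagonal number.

4995

45·(5·45 − 3)/2 = 45·222/2 = 45·111 = 4995.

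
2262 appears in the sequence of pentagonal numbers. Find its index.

Set n(3n−1)/2 = 2262, giving 3n² − n − 4524 = 0.
The discriminant is 1 + 24·2262 = 54289, and √54289 = 233.
So n = (1 + 233) / 6 = 234/6 = 39.

39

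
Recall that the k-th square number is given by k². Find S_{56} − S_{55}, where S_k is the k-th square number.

111

n² − (n−1)² = 2n − 1, so 56² − 55² = 2·56 − 1 = 111.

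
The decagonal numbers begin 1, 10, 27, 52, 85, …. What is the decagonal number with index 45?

7965

The 45th decagonal number is n(4n−3) with n = 45.
45·(4·45 − 3) = 45·177 = 7965.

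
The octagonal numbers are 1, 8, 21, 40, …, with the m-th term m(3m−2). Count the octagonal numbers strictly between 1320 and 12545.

43

The n-th octagonal number is n(3n−2).
Smallest index with value > 1320: n = 22 (giving 1408).
Largest index with value < 12545: n = 64 (giving 12160).
Indices 22 through 64: 43 terms.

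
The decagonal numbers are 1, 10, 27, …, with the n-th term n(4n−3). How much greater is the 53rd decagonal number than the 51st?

53·(4·53 − 3) = 11077 and 51·(4·51 − 3) = 10251.
Difference: 11077 − 10251 = 826.

826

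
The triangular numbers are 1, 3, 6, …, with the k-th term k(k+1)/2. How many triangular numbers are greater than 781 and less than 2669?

33

The n-th triangular number is n(n+1)/2.
Smallest index with value > 781: n = 40 (giving 820).
Largest index with value < 2669: n = 72 (giving 2628).
Indices 40 through 72: 33 terms.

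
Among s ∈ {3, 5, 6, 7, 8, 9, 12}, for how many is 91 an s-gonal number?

s = 3: P(3, 13) = 91. ✓
s = 5: P(5, 7) = 70 and P(5, 8) = 92; 91 is not s-gonal.
s = 6: P(6, 7) = 91. ✓
s = 7: P(7, 6) = 81 and P(7, 7) = 112; 91 is not s-gonal.
s = 8: P(8, 5) = 65 and P(8, 6) = 96; 91 is not s-gonal.
s = 9: P(9, 5) = 75 and P(9, 6) = 111; 91 is not s-gonal.
s = 12: P(12, 4) = 64 and P(12, 5) = 105; 91 is not s-gonal.
Hits: s ∈ {3, 6} → 2.

2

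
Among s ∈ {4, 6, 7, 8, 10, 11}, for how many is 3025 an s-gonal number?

1

s = 4: P(4, 55) = 3025. ✓
s = 6: P(6, 39) = 3003 and P(6, 40) = 3160; 3025 is not s-gonal.
s = 7: P(7, 35) = 3010 and P(7, 36) = 3186; 3025 is not s-gonal.
s = 8: P(8, 32) = 3008 and P(8, 33) = 3201; 3025 is not s-gonal.
s = 10: P(10, 27) = 2835 and P(10, 28) = 3052; 3025 is not s-gonal.
s = 11: P(11, 26) = 2951 and P(11, 27) = 3186; 3025 is not s-gonal.
Hits: s ∈ {4} → 1.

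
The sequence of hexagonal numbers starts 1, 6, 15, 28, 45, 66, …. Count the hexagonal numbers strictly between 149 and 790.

12

The n-th hexagonal number is n(2n−1).
Smallest index with value > 149: n = 9 (giving 153).
Largest index with value < 790: n = 20 (giving 780).
Indices 9 through 20: 12 terms.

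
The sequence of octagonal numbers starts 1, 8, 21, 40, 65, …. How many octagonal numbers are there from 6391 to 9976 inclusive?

12

The n-th octagonal number is n(3n−2).
Smallest index with value ≥ 6391: n = 47 (giving 6533).
Largest index with value ≤ 9976: n = 58 (giving 9976).
Indices 47 through 58: 12 terms.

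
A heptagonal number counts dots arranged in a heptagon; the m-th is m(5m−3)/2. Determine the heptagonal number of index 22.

The 22nd heptagonal number is n(5n−3)/2 with n = 22.
22·(5·22 − 3)/2 = 22·107/2 = 1177.

1177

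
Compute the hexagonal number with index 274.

The 274th hexagonal number is n(2n−1) with n = 274.
274·(2·274 − 1) = 274·547 = 149878.

149878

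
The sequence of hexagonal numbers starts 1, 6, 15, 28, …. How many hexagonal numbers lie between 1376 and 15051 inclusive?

The n-th hexagonal number is n(2n−1).
Smallest index with value ≥ 1376: n = 27 (giving 1431).
Largest index with value ≤ 15051: n = 87 (giving 15051).
Indices 27 through 87: 61 terms.

61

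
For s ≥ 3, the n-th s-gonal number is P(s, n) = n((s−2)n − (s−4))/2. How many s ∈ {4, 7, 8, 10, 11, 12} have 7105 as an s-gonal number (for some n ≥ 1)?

1

s = 4: P(4, 84) = 7056 and P(4, 85) = 7225; 7105 is not s-gonal.
s = 7: P(7, 53) = 6943 and P(7, 54) = 7209; 7105 is not s-gonal.
s = 8: P(8, 49) = 7105. ✓
s = 10: P(10, 42) = 6930 and P(10, 43) = 7267; 7105 is not s-gonal.
s = 11: P(11, 40) = 7060 and P(11, 41) = 7421; 7105 is not s-gonal.
s = 12: P(12, 38) = 7068 and P(12, 39) = 7449; 7105 is not s-gonal.
Hits: s ∈ {8} → 1.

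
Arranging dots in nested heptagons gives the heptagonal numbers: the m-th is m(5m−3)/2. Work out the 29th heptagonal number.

The 29th heptagonal number is n(5n−3)/2 with n = 29.
29·(5·29 − 3)/2 = 29·142/2 = 29·71 = 2059.

2059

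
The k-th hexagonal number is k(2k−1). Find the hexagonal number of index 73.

73·(2·73 − 1) = 73·145 = 10585.

10585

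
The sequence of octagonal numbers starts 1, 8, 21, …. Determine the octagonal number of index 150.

67200

The 150th octagonal number is n(3n−2) with n = 150.
150·(3·150 − 2) = 150·448 = 67200.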